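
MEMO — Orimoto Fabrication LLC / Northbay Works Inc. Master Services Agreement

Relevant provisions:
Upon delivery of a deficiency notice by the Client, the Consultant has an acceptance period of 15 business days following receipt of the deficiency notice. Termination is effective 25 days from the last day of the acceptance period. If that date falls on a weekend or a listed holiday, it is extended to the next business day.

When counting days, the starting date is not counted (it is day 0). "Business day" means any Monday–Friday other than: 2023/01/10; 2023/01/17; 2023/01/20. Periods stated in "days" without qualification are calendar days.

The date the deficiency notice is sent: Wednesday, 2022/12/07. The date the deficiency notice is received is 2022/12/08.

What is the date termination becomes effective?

The last day of the acceptance period: counting 15 business days from Thursday, 2022/12/08 (Dec 9, Dec 12, Dec 13, Dec 14, …, Dec 27, Dec 28, Dec 29, skipping weekends) reaches Thursday, 2022/12/29.
The date termination becomes effective: 2022/12/29 + 25 days = 2023/01/23. 2023/01/23 is a Monday and is not a listed holiday, so no roll-forward applies.

2023/01/23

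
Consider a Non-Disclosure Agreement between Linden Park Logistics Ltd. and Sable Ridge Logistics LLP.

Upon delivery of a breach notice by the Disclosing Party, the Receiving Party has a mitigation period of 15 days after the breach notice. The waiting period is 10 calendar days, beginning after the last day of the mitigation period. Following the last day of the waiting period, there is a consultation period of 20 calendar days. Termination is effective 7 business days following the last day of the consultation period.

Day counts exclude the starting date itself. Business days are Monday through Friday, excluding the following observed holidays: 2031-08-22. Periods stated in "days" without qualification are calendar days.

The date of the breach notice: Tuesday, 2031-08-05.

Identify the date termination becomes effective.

The last day of the mitigation period: 15 calendar days after 2031-08-05 is 2031-08-20.
The last day of the waiting period: 10 calendar days after 2031-08-20 is 2031-08-30.
Adding 20 calendar days to 2031-08-30 gives 2031-09-19, which is the last day of the consultation period.
The date termination becomes effective: counting 7 business days from Friday, 2031-09-19 (Sep 22, Sep 23, Sep 24, Sep 25, Sep 26, Sep 29, Sep 30, skipping weekends) reaches Tuesday, 2031-09-30.

2031-09-30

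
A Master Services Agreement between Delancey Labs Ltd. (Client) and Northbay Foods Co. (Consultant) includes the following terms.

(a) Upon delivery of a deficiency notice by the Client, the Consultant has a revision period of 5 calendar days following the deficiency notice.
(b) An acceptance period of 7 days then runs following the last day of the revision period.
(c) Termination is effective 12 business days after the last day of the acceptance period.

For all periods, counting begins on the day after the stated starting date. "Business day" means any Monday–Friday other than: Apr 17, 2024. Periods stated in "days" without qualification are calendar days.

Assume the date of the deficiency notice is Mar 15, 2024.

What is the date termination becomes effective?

Apr 12, 2024

The last day of the revision period: 5 calendar days after Mar 15, 2024 is Mar 20, 2024.
The last day of the acceptance period: Mar 20, 2024 + 7 days = Mar 27, 2024.
From Wednesday, Mar 27, 2024, 12 business days (Mar 28, Mar 29, Apr 1, Apr 2, …, Apr 10, Apr 11, Apr 12, skipping weekends) brings us to Friday, Apr 12, 2024, which is the date termination becomes effective.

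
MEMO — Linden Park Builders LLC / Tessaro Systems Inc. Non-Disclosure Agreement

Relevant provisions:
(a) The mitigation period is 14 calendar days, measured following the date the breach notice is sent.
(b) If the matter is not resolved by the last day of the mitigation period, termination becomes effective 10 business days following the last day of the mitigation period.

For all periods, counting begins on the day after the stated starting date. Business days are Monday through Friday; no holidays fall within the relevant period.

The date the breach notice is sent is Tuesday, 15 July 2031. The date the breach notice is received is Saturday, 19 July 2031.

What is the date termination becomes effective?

12 August 2031

The last day of the mitigation period: 14 calendar days after 15 July 2031 is 29 July 2031.
From Tuesday, 29 July 2031, 10 business days (Jul 30, Jul 31, Aug 1, Aug 4, Aug 5, Aug 6, Aug 7, Aug 8, Aug 11, Aug 12, skipping weekends) brings us to Tuesday, 12 August 2031, which is the date termination becomes effective.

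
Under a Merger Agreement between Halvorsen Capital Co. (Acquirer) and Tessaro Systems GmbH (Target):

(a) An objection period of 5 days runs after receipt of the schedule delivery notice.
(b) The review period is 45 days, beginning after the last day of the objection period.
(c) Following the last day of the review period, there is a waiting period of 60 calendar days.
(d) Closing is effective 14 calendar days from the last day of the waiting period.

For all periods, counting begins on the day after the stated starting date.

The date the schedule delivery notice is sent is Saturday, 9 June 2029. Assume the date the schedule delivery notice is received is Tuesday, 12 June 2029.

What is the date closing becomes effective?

Adding 5 calendar days to 12 June 2029 gives 17 June 2029, which is the last day of the objection period.
The last day of the review period: 17 June 2029 + 45 days = 1 August 2029.
The last day of the waiting period: 60 calendar days after 1 August 2029 is 30 September 2029.
Adding 14 calendar days to 30 September 2029 gives 14 October 2029, which is the date closing becomes effective.

14 October 2029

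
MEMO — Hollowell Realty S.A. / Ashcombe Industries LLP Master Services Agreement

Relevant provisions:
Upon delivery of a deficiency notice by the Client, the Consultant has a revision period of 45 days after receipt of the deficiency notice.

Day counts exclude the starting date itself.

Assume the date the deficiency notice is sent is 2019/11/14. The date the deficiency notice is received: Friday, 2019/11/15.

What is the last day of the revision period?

Adding 45 calendar days to 2019/11/15 gives 2019/12/30, which is the last day of the revision period.

2019/12/30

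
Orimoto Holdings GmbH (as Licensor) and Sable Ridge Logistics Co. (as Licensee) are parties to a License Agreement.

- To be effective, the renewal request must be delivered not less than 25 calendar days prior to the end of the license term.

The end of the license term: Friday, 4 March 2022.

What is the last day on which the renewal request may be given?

4 March 2022 minus 25 days is 7 February 2022.

7 February 2022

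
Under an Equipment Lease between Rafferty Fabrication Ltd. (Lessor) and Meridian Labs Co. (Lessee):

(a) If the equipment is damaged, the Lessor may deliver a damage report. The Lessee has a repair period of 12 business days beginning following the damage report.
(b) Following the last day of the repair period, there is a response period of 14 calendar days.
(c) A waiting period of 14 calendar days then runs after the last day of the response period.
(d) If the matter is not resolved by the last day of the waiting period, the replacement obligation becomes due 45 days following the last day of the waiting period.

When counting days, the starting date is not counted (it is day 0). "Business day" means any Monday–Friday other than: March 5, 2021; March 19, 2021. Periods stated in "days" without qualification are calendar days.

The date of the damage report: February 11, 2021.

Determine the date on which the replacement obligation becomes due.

May 13, 2021

The last day of the repair period: counting 12 business days from Thursday, February 11, 2021 (Feb 12, Feb 15, Feb 16, Feb 17, …, Feb 25, Feb 26, Mar 1, skipping weekends) reaches Monday, March 1, 2021.
The last day of the response period: March 1, 2021 + 14 days = March 15, 2021.
The last day of the waiting period: 14 calendar days after March 15, 2021 is March 29, 2021.
Adding 45 calendar days to March 29, 2021 gives May 13, 2021, which is the date on which the replacement obligation becomes due.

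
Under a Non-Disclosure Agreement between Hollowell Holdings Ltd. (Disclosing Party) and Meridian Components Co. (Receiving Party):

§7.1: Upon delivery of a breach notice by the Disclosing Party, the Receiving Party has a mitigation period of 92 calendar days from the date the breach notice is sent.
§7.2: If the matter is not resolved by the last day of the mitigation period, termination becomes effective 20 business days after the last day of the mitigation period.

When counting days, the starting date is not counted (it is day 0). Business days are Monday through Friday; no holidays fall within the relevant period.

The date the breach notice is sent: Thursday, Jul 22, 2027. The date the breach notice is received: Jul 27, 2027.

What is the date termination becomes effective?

Adding 92 calendar days to Jul 22, 2027 gives Oct 22, 2027, which is the last day of the mitigation period.
From Friday, Oct 22, 2027, 20 business days (Oct 25, Oct 26, Oct 27, Oct 28, …, Nov 17, Nov 18, Nov 19, skipping weekends) brings us to Friday, Nov 19, 2027, which is the date termination becomes effective.

Nov 19, 2027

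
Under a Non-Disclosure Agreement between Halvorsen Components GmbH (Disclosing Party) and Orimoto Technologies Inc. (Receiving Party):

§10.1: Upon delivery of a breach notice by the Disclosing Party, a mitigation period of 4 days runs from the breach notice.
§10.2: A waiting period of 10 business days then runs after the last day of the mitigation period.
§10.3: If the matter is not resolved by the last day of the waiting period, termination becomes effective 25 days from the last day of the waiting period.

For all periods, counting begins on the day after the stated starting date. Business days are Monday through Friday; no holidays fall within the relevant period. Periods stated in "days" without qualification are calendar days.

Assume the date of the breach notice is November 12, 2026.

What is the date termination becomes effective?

December 25, 2026

The last day of the mitigation period: 4 calendar days after November 12, 2026 is November 16, 2026.
From Monday, November 16, 2026, 10 business days (Nov 17, Nov 18, Nov 19, Nov 20, Nov 23, Nov 24, Nov 25, Nov 26, Nov 27, Nov 30, skipping weekends) brings us to Monday, November 30, 2026, which is the last day of the waiting period.
Adding 25 calendar days to November 30, 2026 gives December 25, 2026, which is the date termination becomes effective.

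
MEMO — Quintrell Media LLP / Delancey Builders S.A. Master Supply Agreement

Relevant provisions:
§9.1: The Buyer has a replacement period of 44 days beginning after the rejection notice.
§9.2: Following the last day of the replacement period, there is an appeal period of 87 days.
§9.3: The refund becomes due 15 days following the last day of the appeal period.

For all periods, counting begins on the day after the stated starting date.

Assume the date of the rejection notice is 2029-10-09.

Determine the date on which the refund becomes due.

2030-03-04

The last day of the replacement period: 44 calendar days after 2029-10-09 is 2029-11-22.
The last day of the appeal period: 87 calendar days after 2029-11-22 is 2030-02-17.
The date on which the refund becomes due: 15 calendar days after 2030-02-17 is 2030-03-04.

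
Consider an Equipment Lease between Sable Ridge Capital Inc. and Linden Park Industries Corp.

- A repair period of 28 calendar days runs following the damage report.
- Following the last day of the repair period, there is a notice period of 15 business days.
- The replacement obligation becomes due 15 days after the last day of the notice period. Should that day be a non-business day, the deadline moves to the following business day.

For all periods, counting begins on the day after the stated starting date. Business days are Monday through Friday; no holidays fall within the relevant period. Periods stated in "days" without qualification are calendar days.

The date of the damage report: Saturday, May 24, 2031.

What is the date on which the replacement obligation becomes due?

The last day of the repair period: May 24, 2031 + 28 days = Jun 21, 2031.
The last day of the notice period: counting 15 business days from Saturday, Jun 21, 2031 (Jun 23, Jun 24, Jun 25, Jun 26, …, Jul 9, Jul 10, Jul 11, skipping weekends) reaches Friday, Jul 11, 2031.
The date on which the replacement obligation becomes due: Jul 11, 2031 + 15 days = Jul 26, 2031. That falls on a Saturday, so it rolls to the next business day, Monday, Jul 28, 2031.

Jul 28, 2031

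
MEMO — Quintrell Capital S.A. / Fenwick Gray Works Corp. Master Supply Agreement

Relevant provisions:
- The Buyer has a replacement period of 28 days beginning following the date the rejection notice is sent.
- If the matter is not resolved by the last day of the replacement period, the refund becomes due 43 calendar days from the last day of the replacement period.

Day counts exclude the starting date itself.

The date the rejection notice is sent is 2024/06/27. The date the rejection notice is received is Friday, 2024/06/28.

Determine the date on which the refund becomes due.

2024/09/06

Adding 28 calendar days to 2024/06/27 gives 2024/07/25, which is the last day of the replacement period.
The date on which the refund becomes due: 2024/07/25 + 43 days = 2024/09/06.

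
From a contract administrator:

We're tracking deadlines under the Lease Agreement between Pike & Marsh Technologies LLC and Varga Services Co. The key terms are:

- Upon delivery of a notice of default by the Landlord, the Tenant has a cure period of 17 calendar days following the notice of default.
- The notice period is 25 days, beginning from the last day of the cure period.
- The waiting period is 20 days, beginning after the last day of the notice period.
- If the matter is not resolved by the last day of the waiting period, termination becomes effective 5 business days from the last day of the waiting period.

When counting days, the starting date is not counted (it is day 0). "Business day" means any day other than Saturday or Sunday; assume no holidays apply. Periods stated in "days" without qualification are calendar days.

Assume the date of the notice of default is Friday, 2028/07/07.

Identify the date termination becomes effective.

Adding 17 calendar days to 2028/07/07 gives 2028/07/24, which is the last day of the cure period.
Adding 25 calendar days to 2028/07/24 gives 2028/08/18, which is the last day of the notice period.
Adding 20 calendar days to 2028/08/18 gives 2028/09/07, which is the last day of the waiting period.
From Thursday, 2028/09/07, 5 business days (Sep 8, Sep 11, Sep 12, Sep 13, Sep 14, skipping weekends) brings us to Thursday, 2028/09/14, which is the date termination becomes effective.

2028/09/14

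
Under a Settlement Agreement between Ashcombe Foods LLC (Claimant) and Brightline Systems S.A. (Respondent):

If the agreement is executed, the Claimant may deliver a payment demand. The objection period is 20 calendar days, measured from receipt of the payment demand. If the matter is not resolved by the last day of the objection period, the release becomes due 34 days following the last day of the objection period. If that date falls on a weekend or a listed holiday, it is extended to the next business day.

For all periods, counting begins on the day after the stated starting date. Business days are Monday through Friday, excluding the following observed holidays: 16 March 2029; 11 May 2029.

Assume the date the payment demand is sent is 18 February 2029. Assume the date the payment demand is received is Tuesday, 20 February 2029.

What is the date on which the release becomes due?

Adding 20 calendar days to 20 February 2029 gives 12 March 2029, which is the last day of the objection period.
The date on which the release becomes due: 34 calendar days after 12 March 2029 is 15 April 2029. That falls on a Sunday, so it rolls to the next business day, Monday, 16 April 2029.

16 April 2029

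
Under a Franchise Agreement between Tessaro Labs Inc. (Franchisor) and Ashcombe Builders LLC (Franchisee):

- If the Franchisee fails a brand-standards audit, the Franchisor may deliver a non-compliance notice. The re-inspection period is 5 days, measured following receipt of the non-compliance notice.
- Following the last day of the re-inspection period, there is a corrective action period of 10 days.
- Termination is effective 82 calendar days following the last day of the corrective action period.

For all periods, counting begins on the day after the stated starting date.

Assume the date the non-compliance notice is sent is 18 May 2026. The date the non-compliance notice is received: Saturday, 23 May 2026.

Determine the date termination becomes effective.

28 August 2026

The last day of the re-inspection period: 23 May 2026 + 5 days = 28 May 2026.
Adding 10 calendar days to 28 May 2026 gives 7 June 2026, which is the last day of the corrective action period.
The date termination becomes effective: 7 June 2026 + 82 days = 28 August 2026.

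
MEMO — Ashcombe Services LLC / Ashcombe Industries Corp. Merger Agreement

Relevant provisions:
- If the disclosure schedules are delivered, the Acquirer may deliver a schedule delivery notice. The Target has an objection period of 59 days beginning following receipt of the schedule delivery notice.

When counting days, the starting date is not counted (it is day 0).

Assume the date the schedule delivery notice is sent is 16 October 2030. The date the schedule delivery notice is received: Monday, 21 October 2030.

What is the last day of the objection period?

The last day of the objection period: 59 calendar days after 21 October 2030 is 19 December 2030.

19 December 2030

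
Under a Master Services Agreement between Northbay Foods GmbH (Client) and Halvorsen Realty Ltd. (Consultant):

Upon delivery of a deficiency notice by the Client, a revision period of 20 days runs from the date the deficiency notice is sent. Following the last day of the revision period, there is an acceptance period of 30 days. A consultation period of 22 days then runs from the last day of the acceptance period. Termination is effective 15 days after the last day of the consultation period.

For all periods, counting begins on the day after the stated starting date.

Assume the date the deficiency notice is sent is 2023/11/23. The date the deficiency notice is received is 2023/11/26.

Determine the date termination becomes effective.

2024/02/18

Adding 20 calendar days to 2023/11/23 gives 2023/12/13, which is the last day of the revision period.
The last day of the acceptance period: 2023/12/13 + 30 days = 2024/01/12.
The last day of the consultation period: 22 calendar days after 2024/01/12 is 2024/02/03.
The date termination becomes effective: 2024/02/03 + 15 days = 2024/02/18.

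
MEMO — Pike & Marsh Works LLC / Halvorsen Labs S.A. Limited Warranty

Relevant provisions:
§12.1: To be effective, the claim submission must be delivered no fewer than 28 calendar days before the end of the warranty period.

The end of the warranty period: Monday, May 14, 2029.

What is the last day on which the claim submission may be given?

April 16, 2029

May 14, 2029 minus 28 days is April 16, 2029.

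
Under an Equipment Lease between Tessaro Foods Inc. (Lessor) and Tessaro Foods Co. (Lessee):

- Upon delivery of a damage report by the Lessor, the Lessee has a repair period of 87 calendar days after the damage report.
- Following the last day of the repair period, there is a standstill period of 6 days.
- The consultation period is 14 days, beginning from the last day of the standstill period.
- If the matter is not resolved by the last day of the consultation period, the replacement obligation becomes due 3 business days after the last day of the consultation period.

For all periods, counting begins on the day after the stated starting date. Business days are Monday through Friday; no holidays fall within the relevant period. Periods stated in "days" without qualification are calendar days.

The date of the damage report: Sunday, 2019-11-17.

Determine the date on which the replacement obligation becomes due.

The last day of the repair period: 87 calendar days after 2019-11-17 is 2020-02-12.
The last day of the standstill period: 2020-02-12 + 6 days = 2020-02-18.
The last day of the consultation period: 2020-02-18 + 14 days = 2020-03-03.
From Tuesday, 2020-03-03, 3 business days (Mar 4, Mar 5, Mar 6, skipping weekends) brings us to Friday, 2020-03-06, which is the date on which the replacement obligation becomes due.

2020-03-06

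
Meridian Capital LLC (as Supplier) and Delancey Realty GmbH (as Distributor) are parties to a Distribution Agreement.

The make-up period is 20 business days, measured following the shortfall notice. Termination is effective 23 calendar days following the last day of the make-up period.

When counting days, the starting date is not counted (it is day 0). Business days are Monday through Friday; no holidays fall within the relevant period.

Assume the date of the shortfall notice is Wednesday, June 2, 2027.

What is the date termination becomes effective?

The last day of the make-up period: 20 business days after Wednesday, June 2, 2027, skipping weekends — Jun 3, Jun 4, Jun 7, Jun 8, …, Jun 28, Jun 29, Jun 30 — lands on Wednesday, June 30, 2027.
Adding 23 calendar days to June 30, 2027 gives July 23, 2027, which is the date termination becomes effective.

July 23, 2027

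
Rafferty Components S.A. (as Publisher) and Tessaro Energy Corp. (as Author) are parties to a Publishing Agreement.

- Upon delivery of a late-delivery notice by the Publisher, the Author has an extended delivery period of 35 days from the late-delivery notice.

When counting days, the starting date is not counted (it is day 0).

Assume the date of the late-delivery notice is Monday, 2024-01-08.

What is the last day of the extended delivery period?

The last day of the extended delivery period: 2024-01-08 + 35 days = 2024-02-12.

2024-02-12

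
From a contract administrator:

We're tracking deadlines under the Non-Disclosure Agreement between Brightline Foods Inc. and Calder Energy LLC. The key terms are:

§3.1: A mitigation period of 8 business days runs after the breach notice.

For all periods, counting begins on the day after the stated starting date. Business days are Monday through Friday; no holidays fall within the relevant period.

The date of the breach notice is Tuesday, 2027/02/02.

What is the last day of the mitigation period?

The last day of the mitigation period: counting 8 business days from Tuesday, 2027/02/02 (Feb 3, Feb 4, Feb 5, Feb 8, Feb 9, Feb 10, Feb 11, Feb 12, skipping weekends) reaches Friday, 2027/02/12.

2027/02/12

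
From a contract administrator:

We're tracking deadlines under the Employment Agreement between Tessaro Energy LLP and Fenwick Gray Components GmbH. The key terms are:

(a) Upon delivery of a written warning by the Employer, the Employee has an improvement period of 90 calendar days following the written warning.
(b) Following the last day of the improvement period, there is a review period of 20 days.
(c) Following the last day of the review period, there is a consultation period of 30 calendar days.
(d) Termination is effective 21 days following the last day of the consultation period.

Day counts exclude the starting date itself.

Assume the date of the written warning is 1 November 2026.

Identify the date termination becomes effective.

The last day of the improvement period: 90 calendar days after 1 November 2026 is 30 January 2027.
Adding 20 calendar days to 30 January 2027 gives 19 February 2027, which is the last day of the review period.
Adding 30 calendar days to 19 February 2027 gives 21 March 2027, which is the last day of the consultation period.
The date termination becomes effective: 21 calendar days after 21 March 2027 is 11 April 2027.

11 April 2027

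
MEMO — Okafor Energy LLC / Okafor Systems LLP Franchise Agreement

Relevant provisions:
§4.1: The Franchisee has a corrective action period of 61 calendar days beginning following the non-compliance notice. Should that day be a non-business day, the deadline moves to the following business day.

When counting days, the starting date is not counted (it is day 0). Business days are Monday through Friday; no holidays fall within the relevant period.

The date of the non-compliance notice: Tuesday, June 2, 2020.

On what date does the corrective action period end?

August 3, 2020

The last day of the corrective action period: 61 calendar days after June 2, 2020 is August 2, 2020. That falls on a Sunday, so it rolls to the next business day, Monday, August 3, 2020.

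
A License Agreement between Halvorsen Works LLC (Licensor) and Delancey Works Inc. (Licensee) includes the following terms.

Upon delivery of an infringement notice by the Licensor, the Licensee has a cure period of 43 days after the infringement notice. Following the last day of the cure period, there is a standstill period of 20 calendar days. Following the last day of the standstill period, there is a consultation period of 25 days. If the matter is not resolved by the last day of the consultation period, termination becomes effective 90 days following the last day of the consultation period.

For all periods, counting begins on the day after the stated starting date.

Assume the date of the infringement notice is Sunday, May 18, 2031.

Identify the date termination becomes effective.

The last day of the cure period: May 18, 2031 + 43 days = June 30, 2031.
The last day of the standstill period: June 30, 2031 + 20 days = July 20, 2031.
The last day of the consultation period: 25 calendar days after July 20, 2031 is August 14, 2031.
The date termination becomes effective: August 14, 2031 + 90 days = November 12, 2031.

November 12, 2031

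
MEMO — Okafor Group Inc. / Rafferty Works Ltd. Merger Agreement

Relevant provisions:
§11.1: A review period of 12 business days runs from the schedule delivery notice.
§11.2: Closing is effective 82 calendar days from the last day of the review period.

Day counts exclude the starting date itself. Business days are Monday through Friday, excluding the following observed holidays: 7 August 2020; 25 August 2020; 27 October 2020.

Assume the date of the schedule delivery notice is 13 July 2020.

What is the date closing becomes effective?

The last day of the review period: counting 12 business days from Monday, 13 July 2020 (Jul 14, Jul 15, Jul 16, Jul 17, …, Jul 27, Jul 28, Jul 29, skipping weekends) reaches Wednesday, 29 July 2020.
Adding 82 calendar days to 29 July 2020 gives 19 October 2020, which is the date closing becomes effective.

19 October 2020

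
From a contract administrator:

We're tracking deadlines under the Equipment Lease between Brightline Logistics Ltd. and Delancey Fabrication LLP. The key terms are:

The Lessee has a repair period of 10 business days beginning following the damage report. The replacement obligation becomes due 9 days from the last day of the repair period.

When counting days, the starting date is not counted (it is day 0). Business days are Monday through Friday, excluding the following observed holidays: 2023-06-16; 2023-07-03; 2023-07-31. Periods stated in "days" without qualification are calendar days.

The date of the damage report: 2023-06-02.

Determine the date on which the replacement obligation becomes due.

2023-06-28

The last day of the repair period: 10 business days after Friday, 2023-06-02, skipping weekends and the listed holiday on Jun 16 — Jun 5, Jun 6, Jun 7, Jun 8, Jun 9, Jun 12, Jun 13, Jun 14, Jun 15, Jun 19 — lands on Monday, 2023-06-19.
The date on which the replacement obligation becomes due: 9 calendar days after 2023-06-19 is 2023-06-28.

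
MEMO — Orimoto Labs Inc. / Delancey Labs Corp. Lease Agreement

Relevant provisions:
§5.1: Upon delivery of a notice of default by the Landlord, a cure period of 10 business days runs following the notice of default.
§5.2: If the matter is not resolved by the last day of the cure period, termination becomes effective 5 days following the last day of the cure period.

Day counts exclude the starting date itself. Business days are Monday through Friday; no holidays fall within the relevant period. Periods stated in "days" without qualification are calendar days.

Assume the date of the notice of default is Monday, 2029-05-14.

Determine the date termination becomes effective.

2029-06-02

The last day of the cure period: counting 10 business days from Monday, 2029-05-14 (May 15, May 16, May 17, May 18, May 21, May 22, May 23, May 24, May 25, May 28, skipping weekends) reaches Monday, 2029-05-28.
The date termination becomes effective: 5 calendar days after 2029-05-28 is 2029-06-02.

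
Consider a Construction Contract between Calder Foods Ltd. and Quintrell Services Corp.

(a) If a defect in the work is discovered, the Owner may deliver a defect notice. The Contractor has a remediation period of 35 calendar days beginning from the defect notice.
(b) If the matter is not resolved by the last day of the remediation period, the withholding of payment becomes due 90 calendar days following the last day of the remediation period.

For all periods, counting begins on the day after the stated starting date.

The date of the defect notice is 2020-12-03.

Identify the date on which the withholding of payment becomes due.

The last day of the remediation period: 2020-12-03 + 35 days = 2021-01-07.
The date on which the withholding of payment becomes due: 90 calendar days after 2021-01-07 is 2021-04-07.

2021-04-07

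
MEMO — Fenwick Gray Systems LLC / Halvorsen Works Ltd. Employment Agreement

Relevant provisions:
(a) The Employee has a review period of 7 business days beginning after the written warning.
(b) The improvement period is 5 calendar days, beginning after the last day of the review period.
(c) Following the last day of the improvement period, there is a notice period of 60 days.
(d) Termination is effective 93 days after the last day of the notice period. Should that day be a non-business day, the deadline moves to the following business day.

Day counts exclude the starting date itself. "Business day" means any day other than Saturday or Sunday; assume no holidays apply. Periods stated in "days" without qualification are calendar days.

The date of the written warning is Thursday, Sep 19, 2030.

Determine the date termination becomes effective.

Mar 7, 2031

The last day of the review period: 7 business days after Thursday, Sep 19, 2030, skipping weekends — Sep 20, Sep 23, Sep 24, Sep 25, Sep 26, Sep 27, Sep 30 — lands on Monday, Sep 30, 2030.
The last day of the improvement period: 5 calendar days after Sep 30, 2030 is Oct 5, 2030.
Adding 60 calendar days to Oct 5, 2030 gives Dec 4, 2030, which is the last day of the notice period.
Adding 93 calendar days to Dec 4, 2030 gives Mar 7, 2031, which is the date termination becomes effective. Mar 7, 2031 is a Friday, so no roll-forward applies.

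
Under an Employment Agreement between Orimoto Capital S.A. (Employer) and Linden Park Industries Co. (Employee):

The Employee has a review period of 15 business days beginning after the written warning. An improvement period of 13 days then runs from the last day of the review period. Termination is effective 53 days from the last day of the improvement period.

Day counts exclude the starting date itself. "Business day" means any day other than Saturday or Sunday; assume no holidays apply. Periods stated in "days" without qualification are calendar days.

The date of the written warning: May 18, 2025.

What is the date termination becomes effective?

From Sunday, May 18, 2025, 15 business days (May 19, May 20, May 21, May 22, …, Jun 4, Jun 5, Jun 6, skipping weekends) brings us to Friday, Jun 6, 2025, which is the last day of the review period.
Adding 13 calendar days to Jun 6, 2025 gives Jun 19, 2025, which is the last day of the improvement period.
The date termination becomes effective: 53 calendar days after Jun 19, 2025 is Aug 11, 2025.

Aug 11, 2025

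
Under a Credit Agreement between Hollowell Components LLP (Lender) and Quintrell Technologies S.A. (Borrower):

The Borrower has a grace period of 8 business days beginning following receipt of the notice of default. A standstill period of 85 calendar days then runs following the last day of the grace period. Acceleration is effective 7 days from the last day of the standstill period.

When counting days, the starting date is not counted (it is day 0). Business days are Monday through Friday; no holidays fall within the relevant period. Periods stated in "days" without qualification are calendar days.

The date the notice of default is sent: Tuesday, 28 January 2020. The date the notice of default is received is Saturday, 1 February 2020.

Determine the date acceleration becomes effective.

The last day of the grace period: counting 8 business days from Saturday, 1 February 2020 (Feb 3, Feb 4, Feb 5, Feb 6, Feb 7, Feb 10, Feb 11, Feb 12, skipping weekends) reaches Wednesday, 12 February 2020.
The last day of the standstill period: 12 February 2020 + 85 days = 7 May 2020.
The date acceleration becomes effective: 7 May 2020 + 7 days = 14 May 2020.

14 May 2020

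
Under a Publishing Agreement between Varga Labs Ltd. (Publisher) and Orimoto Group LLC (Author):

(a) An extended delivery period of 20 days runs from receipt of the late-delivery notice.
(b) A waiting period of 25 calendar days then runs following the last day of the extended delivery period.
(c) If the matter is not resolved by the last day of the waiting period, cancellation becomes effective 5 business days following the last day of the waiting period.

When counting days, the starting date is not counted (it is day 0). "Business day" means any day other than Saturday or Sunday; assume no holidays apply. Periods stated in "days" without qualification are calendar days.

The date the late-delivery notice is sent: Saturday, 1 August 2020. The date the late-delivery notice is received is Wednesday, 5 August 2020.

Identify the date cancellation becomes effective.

25 September 2020

Adding 20 calendar days to 5 August 2020 gives 25 August 2020, which is the last day of the extended delivery period.
Adding 25 calendar days to 25 August 2020 gives 19 September 2020, which is the last day of the waiting period.
The date cancellation becomes effective: counting 5 business days from Saturday, 19 September 2020 (Sep 21, Sep 22, Sep 23, Sep 24, Sep 25, skipping weekends) reaches Friday, 25 September 2020.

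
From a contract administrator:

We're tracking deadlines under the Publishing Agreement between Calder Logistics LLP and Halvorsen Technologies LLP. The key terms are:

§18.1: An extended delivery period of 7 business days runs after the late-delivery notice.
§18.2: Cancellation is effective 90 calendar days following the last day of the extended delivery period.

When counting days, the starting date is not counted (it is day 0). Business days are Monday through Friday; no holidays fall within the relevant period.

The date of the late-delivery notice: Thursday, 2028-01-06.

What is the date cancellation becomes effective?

The last day of the extended delivery period: counting 7 business days from Thursday, 2028-01-06 (Jan 7, Jan 10, Jan 11, Jan 12, Jan 13, Jan 14, Jan 17, skipping weekends) reaches Monday, 2028-01-17.
The date cancellation becomes effective: 90 calendar days after 2028-01-17 is 2028-04-16.

2028-04-16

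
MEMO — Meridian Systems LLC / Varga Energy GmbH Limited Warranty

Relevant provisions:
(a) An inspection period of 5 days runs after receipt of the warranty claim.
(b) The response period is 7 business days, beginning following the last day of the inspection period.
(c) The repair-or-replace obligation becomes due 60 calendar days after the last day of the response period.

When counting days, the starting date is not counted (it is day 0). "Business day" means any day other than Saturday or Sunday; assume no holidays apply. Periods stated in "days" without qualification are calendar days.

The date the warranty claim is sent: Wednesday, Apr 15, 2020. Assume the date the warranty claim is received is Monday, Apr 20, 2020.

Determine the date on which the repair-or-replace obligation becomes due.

The last day of the inspection period: 5 calendar days after Apr 20, 2020 is Apr 25, 2020.
The last day of the response period: 7 business days after Saturday, Apr 25, 2020, skipping weekends — Apr 27, Apr 28, Apr 29, Apr 30, May 1, May 4, May 5 — lands on Tuesday, May 5, 2020.
The date on which the repair-or-replace obligation becomes due: May 5, 2020 + 60 days = Jul 4, 2020.

Jul 4, 2020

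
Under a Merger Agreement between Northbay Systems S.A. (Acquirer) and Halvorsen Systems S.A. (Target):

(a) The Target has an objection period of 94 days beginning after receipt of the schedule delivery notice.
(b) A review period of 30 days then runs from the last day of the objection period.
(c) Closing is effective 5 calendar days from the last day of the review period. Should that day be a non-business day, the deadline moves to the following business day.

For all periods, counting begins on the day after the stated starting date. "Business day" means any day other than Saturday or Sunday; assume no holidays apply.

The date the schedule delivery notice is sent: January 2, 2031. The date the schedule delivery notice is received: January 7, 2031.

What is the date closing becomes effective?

May 16, 2031

The last day of the objection period: 94 calendar days after January 7, 2031 is April 11, 2031.
The last day of the review period: April 11, 2031 + 30 days = May 11, 2031.
The date closing becomes effective: 5 calendar days after May 11, 2031 is May 16, 2031. May 16, 2031 is a Friday, so no roll-forward applies.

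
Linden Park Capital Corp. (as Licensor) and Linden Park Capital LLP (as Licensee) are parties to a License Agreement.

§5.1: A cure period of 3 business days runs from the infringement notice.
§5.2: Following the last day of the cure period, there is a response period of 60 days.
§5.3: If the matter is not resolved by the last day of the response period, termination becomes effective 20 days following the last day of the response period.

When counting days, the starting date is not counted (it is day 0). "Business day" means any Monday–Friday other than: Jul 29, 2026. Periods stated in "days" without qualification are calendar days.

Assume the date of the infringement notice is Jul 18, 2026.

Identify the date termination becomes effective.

The last day of the cure period: counting 3 business days from Saturday, Jul 18, 2026 (Jul 20, Jul 21, Jul 22, skipping weekends) reaches Wednesday, Jul 22, 2026.
The last day of the response period: Jul 22, 2026 + 60 days = Sep 20, 2026.
Adding 20 calendar days to Sep 20, 2026 gives Oct 10, 2026, which is the date termination becomes effective.

Oct 10, 2026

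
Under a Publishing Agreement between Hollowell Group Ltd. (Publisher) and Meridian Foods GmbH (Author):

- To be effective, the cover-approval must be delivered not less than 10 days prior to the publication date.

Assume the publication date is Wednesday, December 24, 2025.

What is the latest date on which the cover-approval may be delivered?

December 14, 2025

Counting back 10 calendar days from December 24, 2025 gives December 14, 2025.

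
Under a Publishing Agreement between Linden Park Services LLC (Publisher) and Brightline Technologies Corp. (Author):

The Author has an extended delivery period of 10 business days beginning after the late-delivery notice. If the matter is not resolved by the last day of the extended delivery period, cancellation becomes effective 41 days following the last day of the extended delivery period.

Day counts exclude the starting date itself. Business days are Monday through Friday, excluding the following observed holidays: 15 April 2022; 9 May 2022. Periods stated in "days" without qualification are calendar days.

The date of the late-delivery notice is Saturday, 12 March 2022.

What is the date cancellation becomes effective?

5 May 2022

The last day of the extended delivery period: counting 10 business days from Saturday, 12 March 2022 (Mar 14, Mar 15, Mar 16, Mar 17, Mar 18, Mar 21, Mar 22, Mar 23, Mar 24, Mar 25, skipping weekends) reaches Friday, 25 March 2022.
The date cancellation becomes effective: 25 March 2022 + 41 days = 5 May 2022.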